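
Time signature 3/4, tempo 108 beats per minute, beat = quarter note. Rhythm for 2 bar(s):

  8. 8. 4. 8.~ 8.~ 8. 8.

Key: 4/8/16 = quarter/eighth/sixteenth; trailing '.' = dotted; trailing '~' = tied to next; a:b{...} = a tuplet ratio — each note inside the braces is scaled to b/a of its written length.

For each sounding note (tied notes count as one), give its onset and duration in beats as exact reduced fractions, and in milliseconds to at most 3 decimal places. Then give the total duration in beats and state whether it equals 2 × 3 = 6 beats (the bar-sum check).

1) 0.0ms=0b +416.667ms=3/4b
2) 416.667ms=3/4b +416.667ms=3/4b
3) 833.333ms=3/2b +833.333ms=3/2b
4) 1666.667ms=3b +1250.0ms=9/4b
5) 2916.667ms=21/4b +416.667ms=3/4b
Σ=6b of 6 (108bpm 3/4) — PASS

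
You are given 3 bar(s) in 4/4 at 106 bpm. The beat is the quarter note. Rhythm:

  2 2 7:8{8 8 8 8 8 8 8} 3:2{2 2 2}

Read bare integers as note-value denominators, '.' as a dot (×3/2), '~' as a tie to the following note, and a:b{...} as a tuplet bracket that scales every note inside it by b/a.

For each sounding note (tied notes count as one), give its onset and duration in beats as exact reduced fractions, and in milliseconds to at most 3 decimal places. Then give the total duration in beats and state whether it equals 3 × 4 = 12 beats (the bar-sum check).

1) 0.0ms=0b +1132.075ms=2b
2) 1132.075ms=2b +1132.075ms=2b
3) 2264.151ms=4b +323.45ms=4/7b
4) 2587.601ms=32/7b +323.45ms=4/7b
5) 2911.051ms=36/7b +323.45ms=4/7b
6) 3234.501ms=40/7b +323.45ms=4/7b
7) 3557.951ms=44/7b +323.45ms=4/7b
8) 3881.402ms=48/7b +323.45ms=4/7b
9) 4204.852ms=52/7b +323.45ms=4/7b
10) 4528.302ms=8b +754.717ms=4/3b
11) 5283.019ms=28/3b +754.717ms=4/3b
12) 6037.736ms=32/3b +754.717ms=4/3b
Σ=12b of 12 (106bpm 4/4) — PASS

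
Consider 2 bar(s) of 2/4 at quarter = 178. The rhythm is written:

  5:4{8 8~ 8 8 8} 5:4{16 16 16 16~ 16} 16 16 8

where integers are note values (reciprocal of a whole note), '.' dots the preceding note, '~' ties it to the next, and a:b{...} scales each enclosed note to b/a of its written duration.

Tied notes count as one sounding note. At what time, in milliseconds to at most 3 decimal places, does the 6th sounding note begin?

note 6 onset = 11/5b = 741.573ms

1. 0.0ms @ 0 + 134.831ms (2/5)
2. 134.831ms @ 2/5 + 269.663ms (4/5)
3. 404.494ms @ 6/5 + 134.831ms (2/5)
4. 539.326ms @ 8/5 + 134.831ms (2/5)
5. 674.157ms @ 2 + 67.416ms (1/5)
6. 741.573ms @ 11/5 + 67.416ms (1/5)
7. 808.989ms @ 12/5 + 67.416ms (1/5)
8. 876.404ms @ 13/5 + 134.831ms (2/5)
9. 1011.236ms @ 3 + 84.27ms (1/4)
10. 1095.506ms @ 13/4 + 84.27ms (1/4)
11. 1179.775ms @ 7/2 + 168.539ms (1/2)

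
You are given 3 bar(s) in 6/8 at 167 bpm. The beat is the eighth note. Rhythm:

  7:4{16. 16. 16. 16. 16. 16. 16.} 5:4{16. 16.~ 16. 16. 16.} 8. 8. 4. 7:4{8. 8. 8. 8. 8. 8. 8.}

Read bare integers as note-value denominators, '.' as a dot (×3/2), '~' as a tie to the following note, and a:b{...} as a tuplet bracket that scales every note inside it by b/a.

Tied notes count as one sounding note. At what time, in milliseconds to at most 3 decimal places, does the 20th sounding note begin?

1. 0.0ms @ 0 + 153.978ms (3/7)
2. 153.978ms @ 3/7 + 153.978ms (3/7)
3. 307.956ms @ 6/7 + 153.978ms (3/7)
4. 461.933ms @ 9/7 + 153.978ms (3/7)
5. 615.911ms @ 12/7 + 153.978ms (3/7)
6. 769.889ms @ 15/7 + 153.978ms (3/7)
7. 923.867ms @ 18/7 + 153.978ms (3/7)
8. 1077.844ms @ 3 + 215.569ms (3/5)
9. 1293.413ms @ 18/5 + 431.138ms (6/5)
10. 1724.551ms @ 24/5 + 215.569ms (3/5)
11. 1940.12ms @ 27/5 + 215.569ms (3/5)
12. 2155.689ms @ 6 + 538.922ms (3/2)
13. 2694.611ms @ 15/2 + 538.922ms (3/2)
14. 3233.533ms @ 9 + 1077.844ms (3)
15. 4311.377ms @ 12 + 307.956ms (6/7)
16. 4619.333ms @ 90/7 + 307.956ms (6/7)
17. 4927.288ms @ 96/7 + 307.956ms (6/7)
18. 5235.244ms @ 102/7 + 307.956ms (6/7)
19. 5543.199ms @ 108/7 + 307.956ms (6/7)
20. 5851.155ms @ 114/7 + 307.956ms (6/7)
21. 6159.11ms @ 120/7 + 307.956ms (6/7)

note 20 onset = 114/7b = 5851.155ms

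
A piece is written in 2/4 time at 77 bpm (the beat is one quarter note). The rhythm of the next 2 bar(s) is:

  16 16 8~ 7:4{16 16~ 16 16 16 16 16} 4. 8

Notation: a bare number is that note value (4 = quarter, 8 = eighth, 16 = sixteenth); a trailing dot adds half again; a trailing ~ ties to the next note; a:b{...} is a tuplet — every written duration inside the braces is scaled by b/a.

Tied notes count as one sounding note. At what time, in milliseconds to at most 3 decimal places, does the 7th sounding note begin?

1. 0.0ms @ 0 + 194.805ms (1/4)
2. 194.805ms @ 1/4 + 194.805ms (1/4)
3. 389.61ms @ 1/2 + 500.928ms (9/14)
4. 890.538ms @ 8/7 + 222.635ms (2/7)
5. 1113.173ms @ 10/7 + 111.317ms (1/7)
6. 1224.49ms @ 11/7 + 111.317ms (1/7)
7. 1335.807ms @ 12/7 + 111.317ms (1/7)
8. 1447.124ms @ 13/7 + 111.317ms (1/7)
9. 1558.442ms @ 2 + 1168.831ms (3/2)
10. 2727.273ms @ 7/2 + 389.61ms (1/2)

note 7 onset = 12/7b = 1335.807ms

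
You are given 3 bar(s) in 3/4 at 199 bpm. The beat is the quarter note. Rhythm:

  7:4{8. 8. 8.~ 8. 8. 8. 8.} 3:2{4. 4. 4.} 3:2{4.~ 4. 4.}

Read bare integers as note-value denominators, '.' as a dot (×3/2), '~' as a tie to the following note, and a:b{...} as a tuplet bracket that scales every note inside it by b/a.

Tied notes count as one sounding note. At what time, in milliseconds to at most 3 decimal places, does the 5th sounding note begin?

1. 0.0ms @ 0 + 129.218ms (3/7)
2. 129.218ms @ 3/7 + 129.218ms (3/7)
3. 258.435ms @ 6/7 + 258.435ms (6/7)
4. 516.87ms @ 12/7 + 129.218ms (3/7)
5. 646.088ms @ 15/7 + 129.218ms (3/7)
6. 775.305ms @ 18/7 + 129.218ms (3/7)
7. 904.523ms @ 3 + 301.508ms (1)
8. 1206.03ms @ 4 + 301.508ms (1)
9. 1507.538ms @ 5 + 301.508ms (1)
10. 1809.045ms @ 6 + 603.015ms (2)
11. 2412.06ms @ 8 + 301.508ms (1)

note 5 onset = 15/7b = 646.088ms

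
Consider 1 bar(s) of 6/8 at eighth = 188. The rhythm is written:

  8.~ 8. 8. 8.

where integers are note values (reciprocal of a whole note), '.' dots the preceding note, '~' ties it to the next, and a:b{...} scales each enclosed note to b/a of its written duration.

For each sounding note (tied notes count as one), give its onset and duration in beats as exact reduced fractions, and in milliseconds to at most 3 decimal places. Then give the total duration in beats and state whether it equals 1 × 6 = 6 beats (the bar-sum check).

1) 0.0ms=0b +957.447ms=3b
2) 957.447ms=3b +478.723ms=3/2b
3) 1436.17ms=9/2b +478.723ms=3/2b
Σ=6b of 6 (188bpm 6/8) — PASS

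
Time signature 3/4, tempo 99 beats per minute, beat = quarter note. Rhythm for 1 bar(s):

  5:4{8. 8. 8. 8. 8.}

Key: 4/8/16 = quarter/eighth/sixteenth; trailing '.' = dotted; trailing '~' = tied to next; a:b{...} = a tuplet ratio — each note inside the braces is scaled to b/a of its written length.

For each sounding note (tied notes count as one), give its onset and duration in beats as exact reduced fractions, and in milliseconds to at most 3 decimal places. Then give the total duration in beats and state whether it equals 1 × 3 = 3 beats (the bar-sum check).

1) 0.0ms=0b +363.636ms=3/5b
2) 363.636ms=3/5b +363.636ms=3/5b
3) 727.273ms=6/5b +363.636ms=3/5b
4) 1090.909ms=9/5b +363.636ms=3/5b
5) 1454.545ms=12/5b +363.636ms=3/5b
Σ=3b of 3 (99bpm 3/4) — PASS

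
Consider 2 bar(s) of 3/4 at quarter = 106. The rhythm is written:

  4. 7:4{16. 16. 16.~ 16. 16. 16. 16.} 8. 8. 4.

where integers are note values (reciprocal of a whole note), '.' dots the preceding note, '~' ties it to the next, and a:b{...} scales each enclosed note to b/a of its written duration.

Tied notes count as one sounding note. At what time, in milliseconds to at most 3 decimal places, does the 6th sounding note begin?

1. 0.0ms @ 0 + 849.057ms (3/2)
2. 849.057ms @ 3/2 + 121.294ms (3/14)
3. 970.35ms @ 12/7 + 121.294ms (3/14)
4. 1091.644ms @ 27/14 + 242.588ms (3/7)
5. 1334.232ms @ 33/14 + 121.294ms (3/14)
6. 1455.526ms @ 18/7 + 121.294ms (3/14)
7. 1576.819ms @ 39/14 + 121.294ms (3/14)
8. 1698.113ms @ 3 + 424.528ms (3/4)
9. 2122.642ms @ 15/4 + 424.528ms (3/4)
10. 2547.17ms @ 9/2 + 849.057ms (3/2)

note 6 onset = 18/7b = 1455.526ms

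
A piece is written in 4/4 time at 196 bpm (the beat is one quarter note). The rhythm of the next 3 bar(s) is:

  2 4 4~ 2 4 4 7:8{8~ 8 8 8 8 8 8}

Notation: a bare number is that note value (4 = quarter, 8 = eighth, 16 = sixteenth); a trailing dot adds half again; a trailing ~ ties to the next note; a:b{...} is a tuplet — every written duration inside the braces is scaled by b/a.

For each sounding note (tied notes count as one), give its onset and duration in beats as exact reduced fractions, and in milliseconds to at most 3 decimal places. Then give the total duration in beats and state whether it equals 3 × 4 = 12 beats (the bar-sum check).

1) 0.0ms=0b +612.245ms=2b
2) 612.245ms=2b +306.122ms=1b
3) 918.367ms=3b +918.367ms=3b
4) 1836.735ms=6b +306.122ms=1b
5) 2142.857ms=7b +306.122ms=1b
6) 2448.98ms=8b +349.854ms=8/7b
7) 2798.834ms=64/7b +174.927ms=4/7b
8) 2973.761ms=68/7b +174.927ms=4/7b
9) 3148.688ms=72/7b +174.927ms=4/7b
10) 3323.615ms=76/7b +174.927ms=4/7b
11) 3498.542ms=80/7b +174.927ms=4/7b
Σ=12b of 12 (196bpm 4/4) — PASS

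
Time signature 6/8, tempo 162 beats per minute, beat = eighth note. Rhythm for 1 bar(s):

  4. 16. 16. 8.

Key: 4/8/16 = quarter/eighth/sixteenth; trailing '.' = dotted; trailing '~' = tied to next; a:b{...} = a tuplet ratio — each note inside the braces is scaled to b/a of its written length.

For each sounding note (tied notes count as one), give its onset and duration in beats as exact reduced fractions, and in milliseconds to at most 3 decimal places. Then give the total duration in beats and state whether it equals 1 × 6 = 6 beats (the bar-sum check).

1) 0.0ms=0b +1111.111ms=3b
2) 1111.111ms=3b +277.778ms=3/4b
3) 1388.889ms=15/4b +277.778ms=3/4b
4) 1666.667ms=9/2b +555.556ms=3/2b
Σ=6b of 6 (162bpm 6/8) — PASS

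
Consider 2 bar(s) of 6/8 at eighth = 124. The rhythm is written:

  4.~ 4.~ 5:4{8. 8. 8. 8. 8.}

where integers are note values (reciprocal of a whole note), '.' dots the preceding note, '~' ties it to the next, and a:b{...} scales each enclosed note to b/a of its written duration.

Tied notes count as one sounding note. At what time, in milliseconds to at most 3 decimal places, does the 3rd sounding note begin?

note 3 onset = 42/5b = 4064.516ms

1. 0.0ms @ 0 + 3483.871ms (36/5)
2. 3483.871ms @ 36/5 + 580.645ms (6/5)
3. 4064.516ms @ 42/5 + 580.645ms (6/5)
4. 4645.161ms @ 48/5 + 580.645ms (6/5)
5. 5225.806ms @ 54/5 + 580.645ms (6/5)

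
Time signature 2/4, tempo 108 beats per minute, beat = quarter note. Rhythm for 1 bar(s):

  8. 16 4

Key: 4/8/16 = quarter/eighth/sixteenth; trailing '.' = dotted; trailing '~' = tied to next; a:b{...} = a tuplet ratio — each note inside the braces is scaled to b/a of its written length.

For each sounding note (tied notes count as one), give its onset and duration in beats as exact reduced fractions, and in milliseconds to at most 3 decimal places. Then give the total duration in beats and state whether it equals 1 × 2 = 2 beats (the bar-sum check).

1) 0.0ms=0b +416.667ms=3/4b
2) 416.667ms=3/4b +138.889ms=1/4b
3) 555.556ms=1b +555.556ms=1b
Σ=2b of 2 (108bpm 2/4) — PASS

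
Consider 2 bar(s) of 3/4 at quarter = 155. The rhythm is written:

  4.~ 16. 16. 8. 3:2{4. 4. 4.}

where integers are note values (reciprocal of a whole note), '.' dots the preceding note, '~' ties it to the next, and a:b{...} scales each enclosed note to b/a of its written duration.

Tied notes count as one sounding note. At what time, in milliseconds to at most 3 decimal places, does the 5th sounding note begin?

1. 0.0ms @ 0 + 725.806ms (15/8)
2. 725.806ms @ 15/8 + 145.161ms (3/8)
3. 870.968ms @ 9/4 + 290.323ms (3/4)
4. 1161.29ms @ 3 + 387.097ms (1)
5. 1548.387ms @ 4 + 387.097ms (1)
6. 1935.484ms @ 5 + 387.097ms (1)

note 5 onset = 4b = 1548.387ms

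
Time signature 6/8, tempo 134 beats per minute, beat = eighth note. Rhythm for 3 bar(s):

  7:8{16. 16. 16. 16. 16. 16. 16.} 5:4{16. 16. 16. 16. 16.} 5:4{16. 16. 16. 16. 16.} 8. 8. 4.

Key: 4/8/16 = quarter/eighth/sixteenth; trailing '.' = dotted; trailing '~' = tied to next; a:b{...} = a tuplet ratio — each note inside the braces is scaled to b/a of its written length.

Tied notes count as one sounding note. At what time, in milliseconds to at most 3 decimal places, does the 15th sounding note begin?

note 15 onset = 51/5b = 4567.164ms

1. 0.0ms @ 0 + 383.795ms (6/7)
2. 383.795ms @ 6/7 + 383.795ms (6/7)
3. 767.591ms @ 12/7 + 383.795ms (6/7)
4. 1151.386ms @ 18/7 + 383.795ms (6/7)
5. 1535.181ms @ 24/7 + 383.795ms (6/7)
6. 1918.977ms @ 30/7 + 383.795ms (6/7)
7. 2302.772ms @ 36/7 + 383.795ms (6/7)
8. 2686.567ms @ 6 + 268.657ms (3/5)
9. 2955.224ms @ 33/5 + 268.657ms (3/5)
10. 3223.881ms @ 36/5 + 268.657ms (3/5)
11. 3492.537ms @ 39/5 + 268.657ms (3/5)
12. 3761.194ms @ 42/5 + 268.657ms (3/5)
13. 4029.851ms @ 9 + 268.657ms (3/5)
14. 4298.507ms @ 48/5 + 268.657ms (3/5)
15. 4567.164ms @ 51/5 + 268.657ms (3/5)
16. 4835.821ms @ 54/5 + 268.657ms (3/5)
17. 5104.478ms @ 57/5 + 268.657ms (3/5)
18. 5373.134ms @ 12 + 671.642ms (3/2)
19. 6044.776ms @ 27/2 + 671.642ms (3/2)
20. 6716.418ms @ 15 + 1343.284ms (3)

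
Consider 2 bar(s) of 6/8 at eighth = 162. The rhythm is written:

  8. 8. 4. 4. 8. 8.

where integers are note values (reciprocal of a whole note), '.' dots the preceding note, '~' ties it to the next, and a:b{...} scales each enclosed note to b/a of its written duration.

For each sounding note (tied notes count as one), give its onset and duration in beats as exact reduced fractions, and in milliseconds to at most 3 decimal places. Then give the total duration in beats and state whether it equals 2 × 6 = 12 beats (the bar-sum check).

1) 0.0ms=0b +555.556ms=3/2b
2) 555.556ms=3/2b +555.556ms=3/2b
3) 1111.111ms=3b +1111.111ms=3b
4) 2222.222ms=6b +1111.111ms=3b
5) 3333.333ms=9b +555.556ms=3/2b
6) 3888.889ms=21/2b +555.556ms=3/2b
Σ=12b of 12 (162bpm 6/8) — PASS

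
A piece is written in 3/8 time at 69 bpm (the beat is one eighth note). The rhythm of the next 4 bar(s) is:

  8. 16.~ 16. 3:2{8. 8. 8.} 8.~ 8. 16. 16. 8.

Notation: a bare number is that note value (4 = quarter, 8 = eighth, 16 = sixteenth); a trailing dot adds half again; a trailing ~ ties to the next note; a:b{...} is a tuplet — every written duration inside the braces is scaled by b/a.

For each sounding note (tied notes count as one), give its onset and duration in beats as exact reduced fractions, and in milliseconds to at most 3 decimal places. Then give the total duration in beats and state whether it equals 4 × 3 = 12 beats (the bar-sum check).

1) 0.0ms=0b +1304.348ms=3/2b
2) 1304.348ms=3/2b +1304.348ms=3/2b
3) 2608.696ms=3b +869.565ms=1b
4) 3478.261ms=4b +869.565ms=1b
5) 4347.826ms=5b +869.565ms=1b
6) 5217.391ms=6b +2608.696ms=3b
7) 7826.087ms=9b +652.174ms=3/4b
8) 8478.261ms=39/4b +652.174ms=3/4b
9) 9130.435ms=21/2b +1304.348ms=3/2b
Σ=12b of 12 (69bpm 3/8) — PASS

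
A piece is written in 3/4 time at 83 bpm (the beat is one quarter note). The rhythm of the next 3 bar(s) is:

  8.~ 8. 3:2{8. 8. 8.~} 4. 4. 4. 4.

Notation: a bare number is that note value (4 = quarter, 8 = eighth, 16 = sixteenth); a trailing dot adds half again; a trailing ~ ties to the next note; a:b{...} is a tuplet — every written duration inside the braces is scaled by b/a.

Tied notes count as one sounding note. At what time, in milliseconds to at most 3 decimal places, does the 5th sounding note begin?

1. 0.0ms @ 0 + 1084.337ms (3/2)
2. 1084.337ms @ 3/2 + 361.446ms (1/2)
3. 1445.783ms @ 2 + 361.446ms (1/2)
4. 1807.229ms @ 5/2 + 1445.783ms (2)
5. 3253.012ms @ 9/2 + 1084.337ms (3/2)
6. 4337.349ms @ 6 + 1084.337ms (3/2)
7. 5421.687ms @ 15/2 + 1084.337ms (3/2)

note 5 onset = 9/2b = 3253.012ms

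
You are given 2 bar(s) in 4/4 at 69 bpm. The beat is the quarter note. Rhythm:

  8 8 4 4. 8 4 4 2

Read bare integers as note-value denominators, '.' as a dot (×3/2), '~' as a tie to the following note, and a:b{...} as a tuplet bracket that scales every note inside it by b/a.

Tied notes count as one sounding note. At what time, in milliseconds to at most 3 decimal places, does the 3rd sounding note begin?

note 3 onset = 1b = 869.565ms

1. 0.0ms @ 0 + 434.783ms (1/2)
2. 434.783ms @ 1/2 + 434.783ms (1/2)
3. 869.565ms @ 1 + 869.565ms (1)
4. 1739.13ms @ 2 + 1304.348ms (3/2)
5. 3043.478ms @ 7/2 + 434.783ms (1/2)
6. 3478.261ms @ 4 + 869.565ms (1)
7. 4347.826ms @ 5 + 869.565ms (1)
8. 5217.391ms @ 6 + 1739.13ms (2)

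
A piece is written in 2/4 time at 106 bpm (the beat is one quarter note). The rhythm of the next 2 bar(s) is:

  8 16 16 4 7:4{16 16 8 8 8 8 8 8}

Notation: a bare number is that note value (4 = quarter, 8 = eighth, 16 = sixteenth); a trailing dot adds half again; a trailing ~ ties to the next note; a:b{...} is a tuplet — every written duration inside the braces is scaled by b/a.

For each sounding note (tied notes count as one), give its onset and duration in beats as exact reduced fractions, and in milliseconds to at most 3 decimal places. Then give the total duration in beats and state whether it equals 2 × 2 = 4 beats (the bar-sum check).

1) 0.0ms=0b +283.019ms=1/2b
2) 283.019ms=1/2b +141.509ms=1/4b
3) 424.528ms=3/4b +141.509ms=1/4b
4) 566.038ms=1b +566.038ms=1b
5) 1132.075ms=2b +80.863ms=1/7b
6) 1212.938ms=15/7b +80.863ms=1/7b
7) 1293.801ms=16/7b +161.725ms=2/7b
8) 1455.526ms=18/7b +161.725ms=2/7b
9) 1617.251ms=20/7b +161.725ms=2/7b
10) 1778.976ms=22/7b +161.725ms=2/7b
11) 1940.701ms=24/7b +161.725ms=2/7b
12) 2102.426ms=26/7b +161.725ms=2/7b
Σ=4b of 4 (106bpm 2/4) — PASS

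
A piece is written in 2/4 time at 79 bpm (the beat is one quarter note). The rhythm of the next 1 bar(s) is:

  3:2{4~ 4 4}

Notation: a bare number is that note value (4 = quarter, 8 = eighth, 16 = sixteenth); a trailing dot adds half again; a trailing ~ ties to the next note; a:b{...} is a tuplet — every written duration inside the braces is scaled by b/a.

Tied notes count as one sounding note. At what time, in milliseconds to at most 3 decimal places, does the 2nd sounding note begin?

note 2 onset = 4/3b = 1012.658ms

1. 0.0ms @ 0 + 1012.658ms (4/3)
2. 1012.658ms @ 4/3 + 506.329ms (2/3)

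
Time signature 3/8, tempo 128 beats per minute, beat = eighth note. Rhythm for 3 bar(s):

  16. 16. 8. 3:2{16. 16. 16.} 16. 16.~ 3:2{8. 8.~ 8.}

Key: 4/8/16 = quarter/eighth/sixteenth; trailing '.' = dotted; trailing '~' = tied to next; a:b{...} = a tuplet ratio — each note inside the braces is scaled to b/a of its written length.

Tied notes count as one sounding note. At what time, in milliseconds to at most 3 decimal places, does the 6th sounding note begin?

1. 0.0ms @ 0 + 351.562ms (3/4)
2. 351.562ms @ 3/4 + 351.562ms (3/4)
3. 703.125ms @ 3/2 + 703.125ms (3/2)
4. 1406.25ms @ 3 + 234.375ms (1/2)
5. 1640.625ms @ 7/2 + 234.375ms (1/2)
6. 1875.0ms @ 4 + 234.375ms (1/2)
7. 2109.375ms @ 9/2 + 351.562ms (3/4)
8. 2460.938ms @ 21/4 + 820.312ms (7/4)
9. 3281.25ms @ 7 + 937.5ms (2)

note 6 onset = 4b = 1875.0ms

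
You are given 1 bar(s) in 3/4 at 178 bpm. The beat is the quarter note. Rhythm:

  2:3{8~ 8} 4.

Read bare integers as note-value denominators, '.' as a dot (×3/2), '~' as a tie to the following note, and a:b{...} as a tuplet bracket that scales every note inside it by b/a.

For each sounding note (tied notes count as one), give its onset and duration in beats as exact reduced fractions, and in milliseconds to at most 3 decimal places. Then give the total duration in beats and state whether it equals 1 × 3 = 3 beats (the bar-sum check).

1) 0.0ms=0b +505.618ms=3/2b
2) 505.618ms=3/2b +505.618ms=3/2b
Σ=3b of 3 (178bpm 3/4) — PASS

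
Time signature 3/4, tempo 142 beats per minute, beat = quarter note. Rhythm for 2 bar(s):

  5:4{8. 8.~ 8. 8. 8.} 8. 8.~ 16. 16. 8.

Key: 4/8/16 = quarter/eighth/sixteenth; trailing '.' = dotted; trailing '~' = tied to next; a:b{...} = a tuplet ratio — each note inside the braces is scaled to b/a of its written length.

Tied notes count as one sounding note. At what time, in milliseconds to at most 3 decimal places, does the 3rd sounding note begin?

note 3 onset = 9/5b = 760.563ms

1. 0.0ms @ 0 + 253.521ms (3/5)
2. 253.521ms @ 3/5 + 507.042ms (6/5)
3. 760.563ms @ 9/5 + 253.521ms (3/5)
4. 1014.085ms @ 12/5 + 253.521ms (3/5)
5. 1267.606ms @ 3 + 316.901ms (3/4)
6. 1584.507ms @ 15/4 + 475.352ms (9/8)
7. 2059.859ms @ 39/8 + 158.451ms (3/8)
8. 2218.31ms @ 21/4 + 316.901ms (3/4)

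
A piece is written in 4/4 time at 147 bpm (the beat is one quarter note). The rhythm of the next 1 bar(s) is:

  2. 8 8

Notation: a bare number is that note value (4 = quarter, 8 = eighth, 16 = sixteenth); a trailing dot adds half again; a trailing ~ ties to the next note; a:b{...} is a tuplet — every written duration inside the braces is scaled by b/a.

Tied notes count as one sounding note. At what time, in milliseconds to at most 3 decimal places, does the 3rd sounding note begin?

note 3 onset = 7/2b = 1428.571ms

1. 0.0ms @ 0 + 1224.49ms (3)
2. 1224.49ms @ 3 + 204.082ms (1/2)
3. 1428.571ms @ 7/2 + 204.082ms (1/2)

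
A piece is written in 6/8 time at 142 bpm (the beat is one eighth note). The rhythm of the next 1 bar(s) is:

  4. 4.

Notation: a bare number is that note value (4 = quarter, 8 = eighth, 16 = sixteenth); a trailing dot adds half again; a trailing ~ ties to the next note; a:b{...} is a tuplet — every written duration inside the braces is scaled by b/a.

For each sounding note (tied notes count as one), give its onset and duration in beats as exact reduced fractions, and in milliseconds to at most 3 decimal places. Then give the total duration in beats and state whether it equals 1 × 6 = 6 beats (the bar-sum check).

1) 0.0ms=0b +1267.606ms=3b
2) 1267.606ms=3b +1267.606ms=3b
Σ=6b of 6 (142bpm 6/8) — PASS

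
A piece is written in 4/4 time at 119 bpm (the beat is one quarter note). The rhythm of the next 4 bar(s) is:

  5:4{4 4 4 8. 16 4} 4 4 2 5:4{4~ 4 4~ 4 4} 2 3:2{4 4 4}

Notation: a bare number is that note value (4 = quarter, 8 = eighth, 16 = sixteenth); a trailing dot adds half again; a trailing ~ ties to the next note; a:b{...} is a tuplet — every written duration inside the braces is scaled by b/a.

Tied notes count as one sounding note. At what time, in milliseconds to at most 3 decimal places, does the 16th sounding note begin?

note 16 onset = 46/3b = 7731.092ms

1. 0.0ms @ 0 + 403.361ms (4/5)
2. 403.361ms @ 4/5 + 403.361ms (4/5)
3. 806.723ms @ 8/5 + 403.361ms (4/5)
4. 1210.084ms @ 12/5 + 302.521ms (3/5)
5. 1512.605ms @ 3 + 100.84ms (1/5)
6. 1613.445ms @ 16/5 + 403.361ms (4/5)
7. 2016.807ms @ 4 + 504.202ms (1)
8. 2521.008ms @ 5 + 504.202ms (1)
9. 3025.21ms @ 6 + 1008.403ms (2)
10. 4033.613ms @ 8 + 806.723ms (8/5)
11. 4840.336ms @ 48/5 + 806.723ms (8/5)
12. 5647.059ms @ 56/5 + 403.361ms (4/5)
13. 6050.42ms @ 12 + 1008.403ms (2)
14. 7058.824ms @ 14 + 336.134ms (2/3)
15. 7394.958ms @ 44/3 + 336.134ms (2/3)
16. 7731.092ms @ 46/3 + 336.134ms (2/3)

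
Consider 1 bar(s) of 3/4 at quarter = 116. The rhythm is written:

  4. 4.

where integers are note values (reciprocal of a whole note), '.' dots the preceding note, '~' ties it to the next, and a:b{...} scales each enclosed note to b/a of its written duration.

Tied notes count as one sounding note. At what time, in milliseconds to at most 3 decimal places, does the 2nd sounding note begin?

1. 0.0ms @ 0 + 775.862ms (3/2)
2. 775.862ms @ 3/2 + 775.862ms (3/2)

note 2 onset = 3/2b = 775.862ms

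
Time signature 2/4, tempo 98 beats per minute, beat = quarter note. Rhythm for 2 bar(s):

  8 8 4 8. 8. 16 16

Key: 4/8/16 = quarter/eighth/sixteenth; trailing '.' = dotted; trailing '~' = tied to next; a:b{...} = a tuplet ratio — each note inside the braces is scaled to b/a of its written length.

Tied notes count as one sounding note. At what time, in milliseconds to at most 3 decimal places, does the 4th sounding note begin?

note 4 onset = 2b = 1224.49ms

1. 0.0ms @ 0 + 306.122ms (1/2)
2. 306.122ms @ 1/2 + 306.122ms (1/2)
3. 612.245ms @ 1 + 612.245ms (1)
4. 1224.49ms @ 2 + 459.184ms (3/4)
5. 1683.673ms @ 11/4 + 459.184ms (3/4)
6. 2142.857ms @ 7/2 + 153.061ms (1/4)
7. 2295.918ms @ 15/4 + 153.061ms (1/4)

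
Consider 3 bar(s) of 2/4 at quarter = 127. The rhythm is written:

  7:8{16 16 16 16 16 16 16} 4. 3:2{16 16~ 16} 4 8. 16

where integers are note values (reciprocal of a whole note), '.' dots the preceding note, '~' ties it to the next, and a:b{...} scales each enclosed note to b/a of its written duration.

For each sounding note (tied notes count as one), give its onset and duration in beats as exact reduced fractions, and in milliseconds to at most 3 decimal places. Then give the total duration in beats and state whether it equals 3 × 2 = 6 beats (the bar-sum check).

1) 0.0ms=0b +134.983ms=2/7b
2) 134.983ms=2/7b +134.983ms=2/7b
3) 269.966ms=4/7b +134.983ms=2/7b
4) 404.949ms=6/7b +134.983ms=2/7b
5) 539.933ms=8/7b +134.983ms=2/7b
6) 674.916ms=10/7b +134.983ms=2/7b
7) 809.899ms=12/7b +134.983ms=2/7b
8) 944.882ms=2b +708.661ms=3/2b
9) 1653.543ms=7/2b +78.74ms=1/6b
10) 1732.283ms=11/3b +157.48ms=1/3b
11) 1889.764ms=4b +472.441ms=1b
12) 2362.205ms=5b +354.331ms=3/4b
13) 2716.535ms=23/4b +118.11ms=1/4b
Σ=6b of 6 (127bpm 2/4) — PASS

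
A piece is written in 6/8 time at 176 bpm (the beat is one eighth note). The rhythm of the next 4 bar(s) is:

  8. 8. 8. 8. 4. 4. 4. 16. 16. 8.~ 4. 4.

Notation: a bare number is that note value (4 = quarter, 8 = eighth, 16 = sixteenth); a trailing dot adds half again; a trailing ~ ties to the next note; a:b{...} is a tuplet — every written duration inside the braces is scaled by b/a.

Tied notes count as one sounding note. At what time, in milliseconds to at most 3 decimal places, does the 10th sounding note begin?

note 10 onset = 33/2b = 5625.0ms

1. 0.0ms @ 0 + 511.364ms (3/2)
2. 511.364ms @ 3/2 + 511.364ms (3/2)
3. 1022.727ms @ 3 + 511.364ms (3/2)
4. 1534.091ms @ 9/2 + 511.364ms (3/2)
5. 2045.455ms @ 6 + 1022.727ms (3)
6. 3068.182ms @ 9 + 1022.727ms (3)
7. 4090.909ms @ 12 + 1022.727ms (3)
8. 5113.636ms @ 15 + 255.682ms (3/4)
9. 5369.318ms @ 63/4 + 255.682ms (3/4)
10. 5625.0ms @ 33/2 + 1534.091ms (9/2)
11. 7159.091ms @ 21 + 1022.727ms (3)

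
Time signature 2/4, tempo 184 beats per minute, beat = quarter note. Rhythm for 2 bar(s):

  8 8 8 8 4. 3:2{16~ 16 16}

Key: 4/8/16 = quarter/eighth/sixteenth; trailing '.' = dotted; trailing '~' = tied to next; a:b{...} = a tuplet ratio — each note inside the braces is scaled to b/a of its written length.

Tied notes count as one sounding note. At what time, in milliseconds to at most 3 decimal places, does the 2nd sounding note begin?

note 2 onset = 1/2b = 163.043ms

1. 0.0ms @ 0 + 163.043ms (1/2)
2. 163.043ms @ 1/2 + 163.043ms (1/2)
3. 326.087ms @ 1 + 163.043ms (1/2)
4. 489.13ms @ 3/2 + 163.043ms (1/2)
5. 652.174ms @ 2 + 489.13ms (3/2)
6. 1141.304ms @ 7/2 + 108.696ms (1/3)
7. 1250.0ms @ 23/6 + 54.348ms (1/6)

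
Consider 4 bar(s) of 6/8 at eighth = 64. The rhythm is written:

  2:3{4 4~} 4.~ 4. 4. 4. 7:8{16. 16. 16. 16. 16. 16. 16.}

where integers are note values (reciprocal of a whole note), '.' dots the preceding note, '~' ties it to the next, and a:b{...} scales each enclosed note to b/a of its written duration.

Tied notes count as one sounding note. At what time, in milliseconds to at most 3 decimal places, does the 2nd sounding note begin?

1. 0.0ms @ 0 + 2812.5ms (3)
2. 2812.5ms @ 3 + 8437.5ms (9)
3. 11250.0ms @ 12 + 2812.5ms (3)
4. 14062.5ms @ 15 + 2812.5ms (3)
5. 16875.0ms @ 18 + 803.571ms (6/7)
6. 17678.571ms @ 132/7 + 803.571ms (6/7)
7. 18482.143ms @ 138/7 + 803.571ms (6/7)
8. 19285.714ms @ 144/7 + 803.571ms (6/7)
9. 20089.286ms @ 150/7 + 803.571ms (6/7)
10. 20892.857ms @ 156/7 + 803.571ms (6/7)
11. 21696.429ms @ 162/7 + 803.571ms (6/7)

note 2 onset = 3b = 2812.5ms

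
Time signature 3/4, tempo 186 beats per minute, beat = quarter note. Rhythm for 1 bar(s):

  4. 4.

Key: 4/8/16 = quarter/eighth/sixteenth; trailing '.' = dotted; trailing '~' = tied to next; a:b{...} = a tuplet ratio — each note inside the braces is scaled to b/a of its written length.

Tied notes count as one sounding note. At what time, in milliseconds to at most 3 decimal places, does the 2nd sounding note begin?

1. 0.0ms @ 0 + 483.871ms (3/2)
2. 483.871ms @ 3/2 + 483.871ms (3/2)

note 2 onset = 3/2b = 483.871ms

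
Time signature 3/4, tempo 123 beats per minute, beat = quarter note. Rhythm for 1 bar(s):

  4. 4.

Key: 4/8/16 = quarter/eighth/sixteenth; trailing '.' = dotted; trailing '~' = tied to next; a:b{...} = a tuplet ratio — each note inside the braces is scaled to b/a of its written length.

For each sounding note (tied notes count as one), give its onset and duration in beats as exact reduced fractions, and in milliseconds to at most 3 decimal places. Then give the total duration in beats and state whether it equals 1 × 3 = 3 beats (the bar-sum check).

1) 0.0ms=0b +731.707ms=3/2b
2) 731.707ms=3/2b +731.707ms=3/2b
Σ=3b of 3 (123bpm 3/4) — PASS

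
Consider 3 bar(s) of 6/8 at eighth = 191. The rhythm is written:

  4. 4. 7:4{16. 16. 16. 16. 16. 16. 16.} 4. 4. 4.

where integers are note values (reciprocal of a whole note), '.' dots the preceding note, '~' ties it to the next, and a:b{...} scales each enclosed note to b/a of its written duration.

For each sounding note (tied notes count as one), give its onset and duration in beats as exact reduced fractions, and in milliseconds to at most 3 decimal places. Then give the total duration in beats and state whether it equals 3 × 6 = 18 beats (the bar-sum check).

1) 0.0ms=0b +942.408ms=3b
2) 942.408ms=3b +942.408ms=3b
3) 1884.817ms=6b +134.63ms=3/7b
4) 2019.447ms=45/7b +134.63ms=3/7b
5) 2154.076ms=48/7b +134.63ms=3/7b
6) 2288.706ms=51/7b +134.63ms=3/7b
7) 2423.336ms=54/7b +134.63ms=3/7b
8) 2557.966ms=57/7b +134.63ms=3/7b
9) 2692.595ms=60/7b +134.63ms=3/7b
10) 2827.225ms=9b +942.408ms=3b
11) 3769.634ms=12b +942.408ms=3b
12) 4712.042ms=15b +942.408ms=3b
Σ=18b of 18 (191bpm 6/8) — PASS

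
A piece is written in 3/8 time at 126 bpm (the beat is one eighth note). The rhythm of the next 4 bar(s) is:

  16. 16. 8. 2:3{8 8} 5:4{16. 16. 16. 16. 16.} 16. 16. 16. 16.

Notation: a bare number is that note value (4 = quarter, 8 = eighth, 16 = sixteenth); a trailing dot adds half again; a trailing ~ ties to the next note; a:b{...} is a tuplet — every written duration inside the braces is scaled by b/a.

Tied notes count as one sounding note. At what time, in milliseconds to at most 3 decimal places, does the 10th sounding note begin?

note 10 onset = 42/5b = 4000.0ms

1. 0.0ms @ 0 + 357.143ms (3/4)
2. 357.143ms @ 3/4 + 357.143ms (3/4)
3. 714.286ms @ 3/2 + 714.286ms (3/2)
4. 1428.571ms @ 3 + 714.286ms (3/2)
5. 2142.857ms @ 9/2 + 714.286ms (3/2)
6. 2857.143ms @ 6 + 285.714ms (3/5)
7. 3142.857ms @ 33/5 + 285.714ms (3/5)
8. 3428.571ms @ 36/5 + 285.714ms (3/5)
9. 3714.286ms @ 39/5 + 285.714ms (3/5)
10. 4000.0ms @ 42/5 + 285.714ms (3/5)
11. 4285.714ms @ 9 + 357.143ms (3/4)
12. 4642.857ms @ 39/4 + 357.143ms (3/4)
13. 5000.0ms @ 21/2 + 357.143ms (3/4)
14. 5357.143ms @ 45/4 + 357.143ms (3/4)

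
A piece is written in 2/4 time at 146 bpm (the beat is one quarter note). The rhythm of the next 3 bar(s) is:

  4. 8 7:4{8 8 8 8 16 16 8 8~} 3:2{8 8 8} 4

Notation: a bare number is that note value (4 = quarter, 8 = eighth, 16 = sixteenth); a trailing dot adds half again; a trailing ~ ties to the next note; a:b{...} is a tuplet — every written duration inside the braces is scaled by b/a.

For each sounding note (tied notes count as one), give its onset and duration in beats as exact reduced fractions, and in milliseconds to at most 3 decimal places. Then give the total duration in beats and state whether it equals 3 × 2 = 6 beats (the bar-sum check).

1) 0.0ms=0b +616.438ms=3/2b
2) 616.438ms=3/2b +205.479ms=1/2b
3) 821.918ms=2b +117.417ms=2/7b
4) 939.335ms=16/7b +117.417ms=2/7b
5) 1056.751ms=18/7b +117.417ms=2/7b
6) 1174.168ms=20/7b +117.417ms=2/7b
7) 1291.585ms=22/7b +58.708ms=1/7b
8) 1350.294ms=23/7b +58.708ms=1/7b
9) 1409.002ms=24/7b +117.417ms=2/7b
10) 1526.419ms=26/7b +254.403ms=13/21b
11) 1780.822ms=13/3b +136.986ms=1/3b
12) 1917.808ms=14/3b +136.986ms=1/3b
13) 2054.795ms=5b +410.959ms=1b
Σ=6b of 6 (146bpm 2/4) — PASS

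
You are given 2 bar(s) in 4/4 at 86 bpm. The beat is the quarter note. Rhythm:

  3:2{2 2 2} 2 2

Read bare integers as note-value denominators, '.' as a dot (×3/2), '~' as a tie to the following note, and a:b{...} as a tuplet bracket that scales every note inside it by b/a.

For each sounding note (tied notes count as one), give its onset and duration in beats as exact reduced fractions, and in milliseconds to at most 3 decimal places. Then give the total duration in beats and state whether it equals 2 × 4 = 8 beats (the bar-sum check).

1) 0.0ms=0b +930.233ms=4/3b
2) 930.233ms=4/3b +930.233ms=4/3b
3) 1860.465ms=8/3b +930.233ms=4/3b
4) 2790.698ms=4b +1395.349ms=2b
5) 4186.047ms=6b +1395.349ms=2b
Σ=8b of 8 (86bpm 4/4) — PASS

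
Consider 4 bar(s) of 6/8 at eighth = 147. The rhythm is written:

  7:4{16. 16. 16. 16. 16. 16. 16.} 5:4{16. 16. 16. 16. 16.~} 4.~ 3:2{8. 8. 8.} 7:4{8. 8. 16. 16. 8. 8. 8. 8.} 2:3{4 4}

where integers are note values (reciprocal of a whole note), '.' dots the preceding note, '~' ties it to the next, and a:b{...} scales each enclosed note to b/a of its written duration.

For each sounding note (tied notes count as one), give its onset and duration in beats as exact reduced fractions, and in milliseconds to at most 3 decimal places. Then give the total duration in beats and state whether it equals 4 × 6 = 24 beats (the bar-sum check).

1) 0.0ms=0b +174.927ms=3/7b
2) 174.927ms=3/7b +174.927ms=3/7b
3) 349.854ms=6/7b +174.927ms=3/7b
4) 524.781ms=9/7b +174.927ms=3/7b
5) 699.708ms=12/7b +174.927ms=3/7b
6) 874.636ms=15/7b +174.927ms=3/7b
7) 1049.563ms=18/7b +174.927ms=3/7b
8) 1224.49ms=3b +244.898ms=3/5b
9) 1469.388ms=18/5b +244.898ms=3/5b
10) 1714.286ms=21/5b +244.898ms=3/5b
11) 1959.184ms=24/5b +244.898ms=3/5b
12) 2204.082ms=27/5b +1877.551ms=23/5b
13) 4081.633ms=10b +408.163ms=1b
14) 4489.796ms=11b +408.163ms=1b
15) 4897.959ms=12b +349.854ms=6/7b
16) 5247.813ms=90/7b +349.854ms=6/7b
17) 5597.668ms=96/7b +174.927ms=3/7b
18) 5772.595ms=99/7b +174.927ms=3/7b
19) 5947.522ms=102/7b +349.854ms=6/7b
20) 6297.376ms=108/7b +349.854ms=6/7b
21) 6647.23ms=114/7b +349.854ms=6/7b
22) 6997.085ms=120/7b +349.854ms=6/7b
23) 7346.939ms=18b +1224.49ms=3b
24) 8571.429ms=21b +1224.49ms=3b
Σ=24b of 24 (147bpm 6/8) — PASS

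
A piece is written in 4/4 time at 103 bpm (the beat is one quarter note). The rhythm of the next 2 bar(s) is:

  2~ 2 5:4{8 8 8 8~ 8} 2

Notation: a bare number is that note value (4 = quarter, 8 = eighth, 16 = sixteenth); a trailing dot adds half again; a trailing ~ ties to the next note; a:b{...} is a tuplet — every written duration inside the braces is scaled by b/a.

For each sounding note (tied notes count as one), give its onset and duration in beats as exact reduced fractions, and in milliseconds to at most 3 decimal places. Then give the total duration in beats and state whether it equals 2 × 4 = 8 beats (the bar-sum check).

1) 0.0ms=0b +2330.097ms=4b
2) 2330.097ms=4b +233.01ms=2/5b
3) 2563.107ms=22/5b +233.01ms=2/5b
4) 2796.117ms=24/5b +233.01ms=2/5b
5) 3029.126ms=26/5b +466.019ms=4/5b
6) 3495.146ms=6b +1165.049ms=2b
Σ=8b of 8 (103bpm 4/4) — PASS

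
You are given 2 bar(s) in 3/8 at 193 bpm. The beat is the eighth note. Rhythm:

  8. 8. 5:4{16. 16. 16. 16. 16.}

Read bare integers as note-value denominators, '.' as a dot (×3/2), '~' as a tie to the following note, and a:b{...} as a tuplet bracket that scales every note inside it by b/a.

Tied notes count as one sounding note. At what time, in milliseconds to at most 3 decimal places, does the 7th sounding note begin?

note 7 onset = 27/5b = 1678.756ms

1. 0.0ms @ 0 + 466.321ms (3/2)
2. 466.321ms @ 3/2 + 466.321ms (3/2)
3. 932.642ms @ 3 + 186.528ms (3/5)
4. 1119.171ms @ 18/5 + 186.528ms (3/5)
5. 1305.699ms @ 21/5 + 186.528ms (3/5)
6. 1492.228ms @ 24/5 + 186.528ms (3/5)
7. 1678.756ms @ 27/5 + 186.528ms (3/5)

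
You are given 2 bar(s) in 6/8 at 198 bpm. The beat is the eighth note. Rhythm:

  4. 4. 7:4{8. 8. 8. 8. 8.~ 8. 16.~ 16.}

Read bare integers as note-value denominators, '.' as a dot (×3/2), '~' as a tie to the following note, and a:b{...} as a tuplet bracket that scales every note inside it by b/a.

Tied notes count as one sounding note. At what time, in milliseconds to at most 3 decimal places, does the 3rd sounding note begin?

note 3 onset = 6b = 1818.182ms

1. 0.0ms @ 0 + 909.091ms (3)
2. 909.091ms @ 3 + 909.091ms (3)
3. 1818.182ms @ 6 + 259.74ms (6/7)
4. 2077.922ms @ 48/7 + 259.74ms (6/7)
5. 2337.662ms @ 54/7 + 259.74ms (6/7)
6. 2597.403ms @ 60/7 + 259.74ms (6/7)
7. 2857.143ms @ 66/7 + 519.481ms (12/7)
8. 3376.623ms @ 78/7 + 259.74ms (6/7)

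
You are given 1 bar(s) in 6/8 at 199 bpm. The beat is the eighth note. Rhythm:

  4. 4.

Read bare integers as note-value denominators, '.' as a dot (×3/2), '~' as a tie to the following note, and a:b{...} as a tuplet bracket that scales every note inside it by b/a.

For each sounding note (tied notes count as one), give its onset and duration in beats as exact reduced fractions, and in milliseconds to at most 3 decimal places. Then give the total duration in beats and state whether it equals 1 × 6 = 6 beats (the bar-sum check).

1) 0.0ms=0b +904.523ms=3b
2) 904.523ms=3b +904.523ms=3b
Σ=6b of 6 (199bpm 6/8) — PASS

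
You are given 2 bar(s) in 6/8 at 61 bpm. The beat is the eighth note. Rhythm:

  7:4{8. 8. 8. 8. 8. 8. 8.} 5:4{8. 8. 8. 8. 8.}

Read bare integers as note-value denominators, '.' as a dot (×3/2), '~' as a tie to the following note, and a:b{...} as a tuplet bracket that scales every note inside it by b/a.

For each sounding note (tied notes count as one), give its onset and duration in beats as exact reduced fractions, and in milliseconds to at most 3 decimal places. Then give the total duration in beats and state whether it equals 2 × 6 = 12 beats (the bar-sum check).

1) 0.0ms=0b +843.091ms=6/7b
2) 843.091ms=6/7b +843.091ms=6/7b
3) 1686.183ms=12/7b +843.091ms=6/7b
4) 2529.274ms=18/7b +843.091ms=6/7b
5) 3372.365ms=24/7b +843.091ms=6/7b
6) 4215.457ms=30/7b +843.091ms=6/7b
7) 5058.548ms=36/7b +843.091ms=6/7b
8) 5901.639ms=6b +1180.328ms=6/5b
9) 7081.967ms=36/5b +1180.328ms=6/5b
10) 8262.295ms=42/5b +1180.328ms=6/5b
11) 9442.623ms=48/5b +1180.328ms=6/5b
12) 10622.951ms=54/5b +1180.328ms=6/5b
Σ=12b of 12 (61bpm 6/8) — PASS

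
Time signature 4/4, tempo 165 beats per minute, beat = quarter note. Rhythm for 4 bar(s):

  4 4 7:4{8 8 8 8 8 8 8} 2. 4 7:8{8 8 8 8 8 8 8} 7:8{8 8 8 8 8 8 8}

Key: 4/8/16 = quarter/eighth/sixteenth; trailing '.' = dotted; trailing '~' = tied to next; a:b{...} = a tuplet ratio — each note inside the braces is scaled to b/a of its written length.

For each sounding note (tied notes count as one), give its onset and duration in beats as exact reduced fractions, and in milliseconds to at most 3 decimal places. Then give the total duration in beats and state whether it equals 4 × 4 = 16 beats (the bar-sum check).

1) 0.0ms=0b +363.636ms=1b
2) 363.636ms=1b +363.636ms=1b
3) 727.273ms=2b +103.896ms=2/7b
4) 831.169ms=16/7b +103.896ms=2/7b
5) 935.065ms=18/7b +103.896ms=2/7b
6) 1038.961ms=20/7b +103.896ms=2/7b
7) 1142.857ms=22/7b +103.896ms=2/7b
8) 1246.753ms=24/7b +103.896ms=2/7b
9) 1350.649ms=26/7b +103.896ms=2/7b
10) 1454.545ms=4b +1090.909ms=3b
11) 2545.455ms=7b +363.636ms=1b
12) 2909.091ms=8b +207.792ms=4/7b
13) 3116.883ms=60/7b +207.792ms=4/7b
14) 3324.675ms=64/7b +207.792ms=4/7b
15) 3532.468ms=68/7b +207.792ms=4/7b
16) 3740.26ms=72/7b +207.792ms=4/7b
17) 3948.052ms=76/7b +207.792ms=4/7b
18) 4155.844ms=80/7b +207.792ms=4/7b
19) 4363.636ms=12b +207.792ms=4/7b
20) 4571.429ms=88/7b +207.792ms=4/7b
21) 4779.221ms=92/7b +207.792ms=4/7b
22) 4987.013ms=96/7b +207.792ms=4/7b
23) 5194.805ms=100/7b +207.792ms=4/7b
24) 5402.597ms=104/7b +207.792ms=4/7b
25) 5610.39ms=108/7b +207.792ms=4/7b
Σ=16b of 16 (165bpm 4/4) — PASS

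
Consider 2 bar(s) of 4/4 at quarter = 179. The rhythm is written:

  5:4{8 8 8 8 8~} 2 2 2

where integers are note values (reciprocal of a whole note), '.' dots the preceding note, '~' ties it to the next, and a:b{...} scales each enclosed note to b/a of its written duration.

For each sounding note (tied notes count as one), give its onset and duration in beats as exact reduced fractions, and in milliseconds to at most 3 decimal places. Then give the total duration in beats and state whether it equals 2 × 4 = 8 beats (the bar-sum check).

1) 0.0ms=0b +134.078ms=2/5b
2) 134.078ms=2/5b +134.078ms=2/5b
3) 268.156ms=4/5b +134.078ms=2/5b
4) 402.235ms=6/5b +134.078ms=2/5b
5) 536.313ms=8/5b +804.469ms=12/5b
6) 1340.782ms=4b +670.391ms=2b
7) 2011.173ms=6b +670.391ms=2b
Σ=8b of 8 (179bpm 4/4) — PASS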